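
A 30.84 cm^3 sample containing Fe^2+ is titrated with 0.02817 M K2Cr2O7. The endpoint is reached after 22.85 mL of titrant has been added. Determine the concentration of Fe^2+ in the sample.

0.125 M

n(K2Cr2O7) = 0.02817 x 0.02285 = 0.0006437 mol.
From the balanced equation, 1 mol K2Cr2O7 reacts with 6 mol Fe^2+, so n(Fe^2+) = 0.0006437 x 6/1 = 0.003862 mol.
[Fe^2+] = 0.003862 / 0.03084 L = 0.125 M.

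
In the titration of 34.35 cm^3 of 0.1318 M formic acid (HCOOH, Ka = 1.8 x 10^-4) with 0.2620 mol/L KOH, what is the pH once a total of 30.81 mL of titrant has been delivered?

12.74

n(acid) = 0.1318 x 0.03435 = 0.004527 mol; n(KOH) added = 0.2620 x 0.03081 = 0.008072 mol.
Base is in excess by 0.008072 - 0.004527 = 0.003545 mol in a total volume of 0.06516 L.
[OH^-] = 0.003545/0.06516 = 0.05440 M, so pOH = 1.26 and pH = 14.00 - 1.26 = 12.74.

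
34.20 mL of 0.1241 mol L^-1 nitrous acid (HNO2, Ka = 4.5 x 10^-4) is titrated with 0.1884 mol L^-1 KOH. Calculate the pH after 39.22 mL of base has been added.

12.63

n(acid) = 0.1241 x 0.03420 = 0.004244 mol; n(KOH) added = 0.1884 x 0.03922 = 0.007389 mol.
Base is in excess by 0.007389 - 0.004244 = 0.003145 mol in a total volume of 0.07342 L.
[OH^-] = 0.003145/0.07342 = 0.04283 M, so pOH = 1.37 and pH = 14.00 - 1.37 = 12.63.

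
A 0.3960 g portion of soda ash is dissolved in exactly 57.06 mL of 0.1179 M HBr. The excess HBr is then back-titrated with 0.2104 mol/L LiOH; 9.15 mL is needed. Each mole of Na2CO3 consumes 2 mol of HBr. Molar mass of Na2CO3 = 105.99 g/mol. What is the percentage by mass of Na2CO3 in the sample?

Total n(HBr) added = 0.1179 x 0.05706 = 0.006727 mol.
n(LiOH) used = 0.2104 x 0.009150 = 0.001925 mol, which equals the excess n(HBr).
So n(HBr) consumed by the sample = 0.006727 - 0.001925 = 0.004802 mol.
n(Na2CO3) = 0.004802 / 2 = 0.002401 mol.
mass Na2CO3 = 0.002401 x 105.99 = 0.2545 g, so %Na2CO3 = 0.2545/0.3960 x 100 = 64.3%.

64.3%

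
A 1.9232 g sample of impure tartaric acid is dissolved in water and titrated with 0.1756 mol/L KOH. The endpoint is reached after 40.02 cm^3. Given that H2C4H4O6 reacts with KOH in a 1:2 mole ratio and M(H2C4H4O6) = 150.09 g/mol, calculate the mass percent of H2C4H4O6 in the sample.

27.4%

n(KOH) = 0.1756 x 0.04002 = 0.007028 mol.
n(H2C4H4O6) = 0.007028 / 2 = 0.003514 mol.
mass of H2C4H4O6 = 0.003514 x 150.09 = 0.5274 g.
% purity = 0.5274 / 1.9232 x 100 = 27.4%.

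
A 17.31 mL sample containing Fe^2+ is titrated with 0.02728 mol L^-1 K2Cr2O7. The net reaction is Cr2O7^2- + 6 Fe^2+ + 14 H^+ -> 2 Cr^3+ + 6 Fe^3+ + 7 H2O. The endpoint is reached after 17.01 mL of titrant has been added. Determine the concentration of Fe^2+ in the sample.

0.161 M

n(K2Cr2O7) = 0.02728 x 0.01701 = 0.0004640 mol.
From the balanced equation, 1 mol K2Cr2O7 reacts with 6 mol Fe^2+, so n(Fe^2+) = 0.0004640 x 6/1 = 0.002784 mol.
[Fe^2+] = 0.002784 / 0.01731 L = 0.161 M.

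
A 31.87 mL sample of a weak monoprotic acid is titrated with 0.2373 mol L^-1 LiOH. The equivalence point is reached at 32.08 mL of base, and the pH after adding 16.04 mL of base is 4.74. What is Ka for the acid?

16.04 mL is half of the equivalence volume, so this is the half-equivalence point where [HA] = [A^-].
At half-equivalence pH = pKa, so pKa = 4.74.
Ka = 10^(-4.74) = 1.8 x 10^-5.

1.8 x 10^-5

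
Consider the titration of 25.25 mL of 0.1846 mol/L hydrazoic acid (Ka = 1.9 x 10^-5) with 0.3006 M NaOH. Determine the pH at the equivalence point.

n(HN3) = 0.1846 x 0.02525 = 0.004661 mol; V(NaOH) at equivalence = 0.004661/0.3006 = 0.01551 L.
At equivalence all the acid is converted to N3-; total volume = 0.02525 + 0.01551 = 0.04076 L, so [N3-] = 0.004661/0.04076 = 0.1144 M.
Kb = Kw/Ka = 1.0e-14 / 1.9 x 10^-5 = 5.26e-10.
[OH^-] = sqrt(Kb x [N3-]) = sqrt(5.26e-10 x 0.1144) = 7.76e-6 M.
pOH = 5.11, so pH = 14.00 - 5.11 = 8.89.

8.89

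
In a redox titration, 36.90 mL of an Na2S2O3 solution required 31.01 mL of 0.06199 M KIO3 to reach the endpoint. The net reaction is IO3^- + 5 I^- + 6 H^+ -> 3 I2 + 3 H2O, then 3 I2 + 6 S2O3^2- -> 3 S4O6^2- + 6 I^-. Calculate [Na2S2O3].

0.313 M

n(KIO3) = 0.06199 x 0.03101 = 0.001922 mol.
From the balanced equation, 1 mol KIO3 reacts with 6 mol Na2S2O3, so n(Na2S2O3) = 0.001922 x 6/1 = 0.01153 mol.
[Na2S2O3] = 0.01153 / 0.03690 L = 0.313 M.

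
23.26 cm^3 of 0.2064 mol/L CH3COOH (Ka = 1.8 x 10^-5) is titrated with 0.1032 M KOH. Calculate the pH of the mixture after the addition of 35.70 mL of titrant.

Initial n(CH3COOH) = 0.2064 x 0.02326 = 0.004801 mol.
n(KOH) added = 0.1032 x 0.03570 = 0.003684 mol, converting that many moles of CH3COOH to CH3COO-.
Remaining n(CH3COOH) = 0.001117 mol; n(CH3COO-) = 0.003684 mol.
By Henderson-Hasselbalch, pH = pKa + log([A^-]/[HA]) = 4.74 + log(0.003684/0.001117) = 4.74 + (+0.52) = 5.26.

5.26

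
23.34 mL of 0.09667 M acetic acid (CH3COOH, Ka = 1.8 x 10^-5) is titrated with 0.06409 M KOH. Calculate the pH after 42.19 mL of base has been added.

11.83

n(acid) = 0.09667 x 0.02334 = 0.002256 mol; n(KOH) added = 0.06409 x 0.04219 = 0.002704 mol.
Base is in excess by 0.002704 - 0.002256 = 0.0004477 mol in a total volume of 0.06553 L.
[OH^-] = 0.0004477/0.06553 = 0.006832 M, so pOH = 2.17 and pH = 14.00 - 2.17 = 11.83.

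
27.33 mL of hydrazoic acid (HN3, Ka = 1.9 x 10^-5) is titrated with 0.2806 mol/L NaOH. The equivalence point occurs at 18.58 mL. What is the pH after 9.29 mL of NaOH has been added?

9.29 mL is exactly half the equivalence volume (18.58/2), i.e. the half-equivalence point.
There, n(HA) = n(A^-), so pH = pKa = -log(1.9 x 10^-5) = 4.72.

4.72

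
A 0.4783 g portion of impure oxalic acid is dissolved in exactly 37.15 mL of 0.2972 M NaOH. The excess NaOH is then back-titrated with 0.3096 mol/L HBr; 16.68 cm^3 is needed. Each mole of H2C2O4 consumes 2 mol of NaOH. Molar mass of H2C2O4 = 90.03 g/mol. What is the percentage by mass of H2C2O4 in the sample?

55.3%

Total n(NaOH) added = 0.2972 x 0.03715 = 0.01104 mol.
n(HBr) used = 0.3096 x 0.01668 = 0.005164 mol, which equals the excess n(NaOH).
So n(NaOH) consumed by the sample = 0.01104 - 0.005164 = 0.005877 mol.
n(H2C2O4) = 0.005877 / 2 = 0.002938 mol.
mass H2C2O4 = 0.002938 x 90.03 = 0.2645 g, so %H2C2O4 = 0.2645/0.4783 x 100 = 55.3%.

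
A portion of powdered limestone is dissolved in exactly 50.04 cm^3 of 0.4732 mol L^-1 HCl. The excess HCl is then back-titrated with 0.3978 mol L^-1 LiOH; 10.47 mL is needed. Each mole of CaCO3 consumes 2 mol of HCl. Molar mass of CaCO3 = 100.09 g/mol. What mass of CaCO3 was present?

Total n(HCl) added = 0.4732 x 0.05004 = 0.02368 mol.
n(LiOH) used = 0.3978 x 0.01047 = 0.004165 mol, which equals the excess n(HCl).
So n(HCl) consumed by the sample = 0.02368 - 0.004165 = 0.01951 mol.
n(CaCO3) = 0.01951 / 2 = 0.009757 mol.
mass = 0.009757 mol x 100.09 g/mol = 0.977 g.

0.977 g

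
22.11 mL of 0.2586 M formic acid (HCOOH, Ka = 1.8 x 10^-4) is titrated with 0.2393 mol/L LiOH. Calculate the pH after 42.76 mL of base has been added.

n(acid) = 0.2586 x 0.02211 = 0.005718 mol; n(LiOH) added = 0.2393 x 0.04276 = 0.01023 mol.
Base is in excess by 0.01023 - 0.005718 = 0.004515 mol in a total volume of 0.06487 L.
[OH^-] = 0.004515/0.06487 = 0.06960 M, so pOH = 1.16 and pH = 14.00 - 1.16 = 12.84.

12.84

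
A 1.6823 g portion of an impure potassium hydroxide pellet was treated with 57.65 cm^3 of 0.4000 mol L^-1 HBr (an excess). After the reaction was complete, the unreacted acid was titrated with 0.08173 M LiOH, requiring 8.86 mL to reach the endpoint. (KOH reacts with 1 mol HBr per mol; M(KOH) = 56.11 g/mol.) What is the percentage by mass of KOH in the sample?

Total n(HBr) added = 0.4000 x 0.05765 = 0.02306 mol.
n(LiOH) used = 0.08173 x 0.008860 = 0.0007241 mol, which equals the excess n(HBr).
So n(HBr) consumed by the sample = 0.02306 - 0.0007241 = 0.02234 mol.
n(KOH) = 0.02234 / 1 = 0.02234 mol.
mass KOH = 0.02234 x 56.11 = 1.253 g, so %KOH = 1.253/1.6823 x 100 = 74.5%.

74.5%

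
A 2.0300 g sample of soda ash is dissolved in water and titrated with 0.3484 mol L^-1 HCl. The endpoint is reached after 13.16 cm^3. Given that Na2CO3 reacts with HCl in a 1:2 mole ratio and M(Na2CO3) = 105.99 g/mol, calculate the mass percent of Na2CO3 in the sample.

12.0%

n(HCl) = 0.3484 x 0.01316 = 0.004585 mol.
n(Na2CO3) = 0.004585 / 2 = 0.002292 mol.
mass of Na2CO3 = 0.002292 x 105.99 = 0.2430 g.
% purity = 0.2430 / 2.0300 x 100 = 12.0%.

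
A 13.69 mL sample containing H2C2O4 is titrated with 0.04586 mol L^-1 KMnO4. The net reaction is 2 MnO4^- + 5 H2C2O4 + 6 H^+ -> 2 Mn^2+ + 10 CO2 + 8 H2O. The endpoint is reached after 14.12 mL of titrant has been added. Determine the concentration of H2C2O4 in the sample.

n(KMnO4) = 0.04586 x 0.01412 = 0.0006475 mol.
From the balanced equation, 2 mol KMnO4 reacts with 5 mol H2C2O4, so n(H2C2O4) = 0.0006475 x 5/2 = 0.001619 mol.
[H2C2O4] = 0.001619 / 0.01369 L = 0.118 M.

0.118 M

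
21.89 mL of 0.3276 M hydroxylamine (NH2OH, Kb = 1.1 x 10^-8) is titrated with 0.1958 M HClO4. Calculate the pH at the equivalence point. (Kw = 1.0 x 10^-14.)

n(NH2OH) = 0.3276 x 0.02189 = 0.007171 mol; V(HClO4) at equivalence = 0.007171/0.1958 = 0.03662 L.
At equivalence the base is fully converted to NH3OH+; total volume = 0.05851 L, so [NH3OH+] = 0.007171/0.05851 = 0.1226 M.
Ka(NH3OH+) = Kw/Kb = 1.0e-14 / 1.1 x 10^-8 = 9.09e-7.
[H^+] = sqrt(Ka x [NH3OH+]) = sqrt(9.09e-7 x 0.1226) = 0.000334 M.
pH = -log(0.000334) = 3.48.

3.48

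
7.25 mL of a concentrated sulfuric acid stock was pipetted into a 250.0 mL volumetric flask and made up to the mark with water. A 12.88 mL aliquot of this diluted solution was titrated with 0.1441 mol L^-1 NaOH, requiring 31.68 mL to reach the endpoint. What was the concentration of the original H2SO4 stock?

6.11 M

n(NaOH) = 0.1441 x 0.03168 = 0.004565 mol.
n(H2SO4) in the aliquot = 0.004565 x 1/2 = 0.002283 mol.
[diluted H2SO4] = 0.002283 / 0.01288 = 0.1772 M.
Dilution factor = 250.0/7.250 = 34.48, so [stock] = 0.1772 x 34.48 = 6.11 M.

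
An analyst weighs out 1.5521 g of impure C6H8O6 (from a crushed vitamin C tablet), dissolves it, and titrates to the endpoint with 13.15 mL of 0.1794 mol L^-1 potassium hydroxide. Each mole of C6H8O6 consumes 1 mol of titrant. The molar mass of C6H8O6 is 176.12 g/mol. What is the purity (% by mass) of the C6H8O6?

26.8%

n(KOH) = 0.1794 x 0.01315 = 0.002359 mol.
n(C6H8O6) = 0.002359 / 1 = 0.002359 mol.
mass of C6H8O6 = 0.002359 x 176.12 = 0.4155 g.
% purity = 0.4155 / 1.5521 x 100 = 26.8%.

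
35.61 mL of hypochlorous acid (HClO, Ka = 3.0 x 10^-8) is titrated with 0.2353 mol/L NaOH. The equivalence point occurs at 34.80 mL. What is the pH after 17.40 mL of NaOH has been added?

17.40 mL is exactly half the equivalence volume (34.80/2), i.e. the half-equivalence point.
There, n(HA) = n(A^-), so pH = pKa = -log(3.0 x 10^-8) = 7.52.

7.52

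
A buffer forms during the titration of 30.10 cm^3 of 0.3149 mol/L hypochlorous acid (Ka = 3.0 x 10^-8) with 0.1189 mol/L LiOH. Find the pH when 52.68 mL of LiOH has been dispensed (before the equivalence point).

7.81

Initial n(HClO) = 0.3149 x 0.03010 = 0.009478 mol.
n(LiOH) added = 0.1189 x 0.05268 = 0.006264 mol, converting that many moles of HClO to ClO-.
Remaining n(HClO) = 0.003215 mol; n(ClO-) = 0.006264 mol.
By Henderson-Hasselbalch, pH = pKa + log([A^-]/[HA]) = 7.52 + log(0.006264/0.003215) = 7.52 + (+0.29) = 7.81.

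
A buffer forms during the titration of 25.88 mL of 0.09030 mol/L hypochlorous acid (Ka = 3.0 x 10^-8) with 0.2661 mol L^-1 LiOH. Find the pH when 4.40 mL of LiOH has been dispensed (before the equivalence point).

Initial n(HClO) = 0.09030 x 0.02588 = 0.002337 mol.
n(LiOH) added = 0.2661 x 0.004400 = 0.001171 mol, converting that many moles of HClO to ClO-.
Remaining n(HClO) = 0.001166 mol; n(ClO-) = 0.001171 mol.
By Henderson-Hasselbalch, pH = pKa + log([A^-]/[HA]) = 7.52 + log(0.001171/0.001166) = 7.52 + (+0.00) = 7.52.

7.52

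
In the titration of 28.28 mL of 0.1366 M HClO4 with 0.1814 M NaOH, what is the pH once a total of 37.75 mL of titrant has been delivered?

12.66

n(acid) = 0.1366 x 0.02828 = 0.003863 mol; n(NaOH) added = 0.1814 x 0.03775 = 0.006848 mol.
Base is in excess by 0.006848 - 0.003863 = 0.002985 mol in a total volume of 0.06603 L.
[OH^-] = 0.002985/0.06603 = 0.04520 M, so pOH = 1.34 and pH = 14.00 - 1.34 = 12.66.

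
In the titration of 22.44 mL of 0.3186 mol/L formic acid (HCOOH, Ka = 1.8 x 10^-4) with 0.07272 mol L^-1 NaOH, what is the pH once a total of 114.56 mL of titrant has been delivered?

11.94

n(acid) = 0.3186 x 0.02244 = 0.007149 mol; n(NaOH) added = 0.07272 x 0.1146 = 0.008331 mol.
Base is in excess by 0.008331 - 0.007149 = 0.001181 mol in a total volume of 0.1370 L.
[OH^-] = 0.001181/0.1370 = 0.008623 M, so pOH = 2.06 and pH = 14.00 - 2.06 = 11.94.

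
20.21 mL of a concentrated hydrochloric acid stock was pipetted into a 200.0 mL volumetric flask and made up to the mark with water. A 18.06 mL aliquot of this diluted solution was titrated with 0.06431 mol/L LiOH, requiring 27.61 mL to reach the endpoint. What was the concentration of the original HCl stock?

n(LiOH) = 0.06431 x 0.02761 = 0.001776 mol.
n(HCl) in the aliquot = 0.001776 mol.
[diluted HCl] = 0.001776 / 0.01806 = 0.09832 M.
Dilution factor = 200.0/20.21 = 9.896, so [stock] = 0.09832 x 9.896 = 0.973 M.

0.973 M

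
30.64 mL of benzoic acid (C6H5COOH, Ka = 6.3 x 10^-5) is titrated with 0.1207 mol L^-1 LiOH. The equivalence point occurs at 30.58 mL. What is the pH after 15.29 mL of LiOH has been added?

15.29 mL is exactly half the equivalence volume (30.58/2), i.e. the half-equivalence point.
There, n(HA) = n(A^-), so pH = pKa = -log(6.3 x 10^-5) = 4.20.

4.20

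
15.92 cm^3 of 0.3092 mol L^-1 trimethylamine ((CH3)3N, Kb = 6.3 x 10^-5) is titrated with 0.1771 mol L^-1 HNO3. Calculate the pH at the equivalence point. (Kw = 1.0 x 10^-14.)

n((CH3)3N) = 0.3092 x 0.01592 = 0.004922 mol; V(HNO3) at equivalence = 0.004922/0.1771 = 0.02779 L.
At equivalence the base is fully converted to (CH3)3NH+; total volume = 0.04371 L, so [(CH3)3NH+] = 0.004922/0.04371 = 0.1126 M.
Ka((CH3)3NH+) = Kw/Kb = 1.0e-14 / 6.3 x 10^-5 = 1.59e-10.
[H^+] = sqrt(Ka x [(CH3)3NH+]) = sqrt(1.59e-10 x 0.1126) = 4.23e-6 M.
pH = -log(4.23e-6) = 5.37.

5.37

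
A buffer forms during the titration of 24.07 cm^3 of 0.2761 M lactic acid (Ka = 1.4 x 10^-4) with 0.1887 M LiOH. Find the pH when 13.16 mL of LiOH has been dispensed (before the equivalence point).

3.63

Initial n(HC3H5O3) = 0.2761 x 0.02407 = 0.006646 mol.
n(LiOH) added = 0.1887 x 0.01316 = 0.002483 mol, converting that many moles of HC3H5O3 to C3H5O3-.
Remaining n(HC3H5O3) = 0.004162 mol; n(C3H5O3-) = 0.002483 mol.
By Henderson-Hasselbalch, pH = pKa + log([A^-]/[HA]) = 3.85 + log(0.002483/0.004162) = 3.85 + (-0.22) = 3.63.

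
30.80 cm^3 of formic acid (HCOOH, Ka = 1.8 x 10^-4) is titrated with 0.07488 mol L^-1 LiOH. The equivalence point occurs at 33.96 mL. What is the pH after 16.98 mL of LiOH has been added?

16.98 mL is exactly half the equivalence volume (33.96/2), i.e. the half-equivalence point.
There, n(HA) = n(A^-), so pH = pKa = -log(1.8 x 10^-4) = 3.74.

3.74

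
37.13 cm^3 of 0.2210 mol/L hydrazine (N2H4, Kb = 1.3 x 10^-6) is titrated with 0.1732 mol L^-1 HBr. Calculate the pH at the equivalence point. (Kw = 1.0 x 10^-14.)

n(N2H4) = 0.2210 x 0.03713 = 0.008206 mol; V(HBr) at equivalence = 0.008206/0.1732 = 0.04738 L.
At equivalence the base is fully converted to N2H5+; total volume = 0.08451 L, so [N2H5+] = 0.008206/0.08451 = 0.09710 M.
Ka(N2H5+) = Kw/Kb = 1.0e-14 / 1.3 x 10^-6 = 7.69e-9.
[H^+] = sqrt(Ka x [N2H5+]) = sqrt(7.69e-9 x 0.09710) = 2.73e-5 M.
pH = -log(2.73e-5) = 4.56.

4.56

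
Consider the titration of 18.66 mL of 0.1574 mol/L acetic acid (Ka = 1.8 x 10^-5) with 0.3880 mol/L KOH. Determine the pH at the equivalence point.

8.90

n(CH3COOH) = 0.1574 x 0.01866 = 0.002937 mol; V(KOH) at equivalence = 0.002937/0.3880 = 0.007570 L.
At equivalence all the acid is converted to CH3COO-; total volume = 0.01866 + 0.007570 = 0.02623 L, so [CH3COO-] = 0.002937/0.02623 = 0.1120 M.
Kb = Kw/Ka = 1.0e-14 / 1.8 x 10^-5 = 5.56e-10.
[OH^-] = sqrt(Kb x [CH3COO-]) = sqrt(5.56e-10 x 0.1120) = 7.89e-6 M.
pOH = 5.10, so pH = 14.00 - 5.10 = 8.90.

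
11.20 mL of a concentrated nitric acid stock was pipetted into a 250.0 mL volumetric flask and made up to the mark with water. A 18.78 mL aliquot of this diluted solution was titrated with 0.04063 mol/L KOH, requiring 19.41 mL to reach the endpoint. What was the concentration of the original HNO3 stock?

0.937 M

n(KOH) = 0.04063 x 0.01941 = 0.0007886 mol.
n(HNO3) in the aliquot = 0.0007886 mol.
[diluted HNO3] = 0.0007886 / 0.01878 = 0.04199 M.
Dilution factor = 250.0/11.20 = 22.32, so [stock] = 0.04199 x 22.32 = 0.937 M.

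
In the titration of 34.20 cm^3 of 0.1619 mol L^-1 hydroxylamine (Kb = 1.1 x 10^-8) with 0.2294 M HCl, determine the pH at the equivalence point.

n(NH2OH) = 0.1619 x 0.03420 = 0.005537 mol; V(HCl) at equivalence = 0.005537/0.2294 = 0.02414 L.
At equivalence the base is fully converted to NH3OH+; total volume = 0.05834 L, so [NH3OH+] = 0.005537/0.05834 = 0.09491 M.
Ka(NH3OH+) = Kw/Kb = 1.0e-14 / 1.1 x 10^-8 = 9.09e-7.
[H^+] = sqrt(Ka x [NH3OH+]) = sqrt(9.09e-7 x 0.09491) = 0.000294 M.
pH = -log(0.000294) = 3.53.

3.53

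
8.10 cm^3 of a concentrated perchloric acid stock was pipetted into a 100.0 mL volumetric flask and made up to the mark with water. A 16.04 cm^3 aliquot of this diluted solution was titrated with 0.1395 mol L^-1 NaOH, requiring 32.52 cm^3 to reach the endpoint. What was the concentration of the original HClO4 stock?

n(NaOH) = 0.1395 x 0.03252 = 0.004537 mol.
n(HClO4) in the aliquot = 0.004537 mol.
[diluted HClO4] = 0.004537 / 0.01604 = 0.2828 M.
Dilution factor = 100.0/8.100 = 12.35, so [stock] = 0.2828 x 12.35 = 3.49 M.

3.49 M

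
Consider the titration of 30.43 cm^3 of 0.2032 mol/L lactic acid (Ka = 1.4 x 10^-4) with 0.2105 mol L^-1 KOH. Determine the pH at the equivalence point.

n(HC3H5O3) = 0.2032 x 0.03043 = 0.006183 mol; V(KOH) at equivalence = 0.006183/0.2105 = 0.02937 L.
At equivalence all the acid is converted to C3H5O3-; total volume = 0.03043 + 0.02937 = 0.05980 L, so [C3H5O3-] = 0.006183/0.05980 = 0.1034 M.
Kb = Kw/Ka = 1.0e-14 / 1.4 x 10^-4 = 7.14e-11.
[OH^-] = sqrt(Kb x [C3H5O3-]) = sqrt(7.14e-11 x 0.1034) = 2.72e-6 M.
pOH = 5.57, so pH = 14.00 - 5.57 = 8.43.

8.43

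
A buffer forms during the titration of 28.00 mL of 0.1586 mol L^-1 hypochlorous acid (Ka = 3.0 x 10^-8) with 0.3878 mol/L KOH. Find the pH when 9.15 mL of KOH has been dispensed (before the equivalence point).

8.12

Initial n(HClO) = 0.1586 x 0.02800 = 0.004441 mol.
n(KOH) added = 0.3878 x 0.009150 = 0.003548 mol, converting that many moles of HClO to ClO-.
Remaining n(HClO) = 0.0008924 mol; n(ClO-) = 0.003548 mol.
By Henderson-Hasselbalch, pH = pKa + log([A^-]/[HA]) = 7.52 + log(0.003548/0.0008924) = 7.52 + (+0.60) = 8.12.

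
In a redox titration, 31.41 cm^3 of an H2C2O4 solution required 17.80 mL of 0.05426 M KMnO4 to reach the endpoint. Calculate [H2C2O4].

n(KMnO4) = 0.05426 x 0.01780 = 0.0009658 mol.
From the balanced equation, 2 mol KMnO4 reacts with 5 mol H2C2O4, so n(H2C2O4) = 0.0009658 x 5/2 = 0.002415 mol.
[H2C2O4] = 0.002415 / 0.03141 L = 0.0769 M.

0.0769 M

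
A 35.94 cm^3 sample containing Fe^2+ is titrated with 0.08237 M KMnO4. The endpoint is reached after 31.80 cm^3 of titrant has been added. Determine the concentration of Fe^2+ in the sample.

0.364 M

n(KMnO4) = 0.08237 x 0.03180 = 0.002619 mol.
From the balanced equation, 1 mol KMnO4 reacts with 5 mol Fe^2+, so n(Fe^2+) = 0.002619 x 5/1 = 0.01310 mol.
[Fe^2+] = 0.01310 / 0.03594 L = 0.364 M.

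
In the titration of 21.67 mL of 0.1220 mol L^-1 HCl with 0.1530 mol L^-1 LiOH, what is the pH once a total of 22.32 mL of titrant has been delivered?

12.24

n(acid) = 0.1220 x 0.02167 = 0.002644 mol; n(LiOH) added = 0.1530 x 0.02232 = 0.003415 mol.
Base is in excess by 0.003415 - 0.002644 = 0.0007712 mol in a total volume of 0.04399 L.
[OH^-] = 0.0007712/0.04399 = 0.01753 M, so pOH = 1.76 and pH = 14.00 - 1.76 = 12.24.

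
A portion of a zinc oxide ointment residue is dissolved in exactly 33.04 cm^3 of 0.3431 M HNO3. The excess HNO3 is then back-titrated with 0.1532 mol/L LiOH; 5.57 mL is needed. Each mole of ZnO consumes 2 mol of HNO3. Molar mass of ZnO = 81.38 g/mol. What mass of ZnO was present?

Total n(HNO3) added = 0.3431 x 0.03304 = 0.01134 mol.
n(LiOH) used = 0.1532 x 0.005570 = 0.0008533 mol, which equals the excess n(HNO3).
So n(HNO3) consumed by the sample = 0.01134 - 0.0008533 = 0.01048 mol.
n(ZnO) = 0.01048 / 2 = 0.005241 mol.
mass = 0.005241 mol x 81.38 g/mol = 0.427 g.

0.427 g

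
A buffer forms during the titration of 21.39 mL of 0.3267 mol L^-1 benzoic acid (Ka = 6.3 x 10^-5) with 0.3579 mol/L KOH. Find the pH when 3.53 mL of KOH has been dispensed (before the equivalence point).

Initial n(C6H5COOH) = 0.3267 x 0.02139 = 0.006988 mol.
n(KOH) added = 0.3579 x 0.003530 = 0.001263 mol, converting that many moles of C6H5COOH to C6H5COO-.
Remaining n(C6H5COOH) = 0.005725 mol; n(C6H5COO-) = 0.001263 mol.
By Henderson-Hasselbalch, pH = pKa + log([A^-]/[HA]) = 4.20 + log(0.001263/0.005725) = 4.20 + (-0.66) = 3.54.

3.54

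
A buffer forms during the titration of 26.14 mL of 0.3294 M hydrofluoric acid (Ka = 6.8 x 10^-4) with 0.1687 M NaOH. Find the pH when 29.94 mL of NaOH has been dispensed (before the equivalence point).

3.32

Initial n(HF) = 0.3294 x 0.02614 = 0.008611 mol.
n(NaOH) added = 0.1687 x 0.02994 = 0.005051 mol, converting that many moles of HF to F-.
Remaining n(HF) = 0.003560 mol; n(F-) = 0.005051 mol.
By Henderson-Hasselbalch, pH = pKa + log([A^-]/[HA]) = 3.17 + log(0.005051/0.003560) = 3.17 + (+0.15) = 3.32.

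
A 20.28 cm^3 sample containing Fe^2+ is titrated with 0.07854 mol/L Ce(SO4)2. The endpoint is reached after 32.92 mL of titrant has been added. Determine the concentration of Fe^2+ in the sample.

0.127 M

n(Ce(SO4)2) = 0.07854 x 0.03292 = 0.002586 mol.
From the balanced equation, 1 mol Ce(SO4)2 reacts with 1 mol Fe^2+, so n(Fe^2+) = 0.002586 x 1/1 = 0.002586 mol.
[Fe^2+] = 0.002586 / 0.02028 L = 0.127 M.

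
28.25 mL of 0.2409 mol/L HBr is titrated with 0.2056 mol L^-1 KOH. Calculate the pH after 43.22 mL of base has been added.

n(acid) = 0.2409 x 0.02825 = 0.006805 mol; n(KOH) added = 0.2056 x 0.04322 = 0.008886 mol.
Base is in excess by 0.008886 - 0.006805 = 0.002081 mol in a total volume of 0.07147 L.
[OH^-] = 0.002081/0.07147 = 0.02911 M, so pOH = 1.54 and pH = 14.00 - 1.54 = 12.46.

12.46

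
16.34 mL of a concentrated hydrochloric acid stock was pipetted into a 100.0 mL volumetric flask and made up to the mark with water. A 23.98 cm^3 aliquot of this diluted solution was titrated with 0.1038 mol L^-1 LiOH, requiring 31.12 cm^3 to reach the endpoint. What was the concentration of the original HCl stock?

n(LiOH) = 0.1038 x 0.03112 = 0.003230 mol.
n(HCl) in the aliquot = 0.003230 mol.
[diluted HCl] = 0.003230 / 0.02398 = 0.1347 M.
Dilution factor = 100.0/16.34 = 6.120, so [stock] = 0.1347 x 6.120 = 0.824 M.

0.824 M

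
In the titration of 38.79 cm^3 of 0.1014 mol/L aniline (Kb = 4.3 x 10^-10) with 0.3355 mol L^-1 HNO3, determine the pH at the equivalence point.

n(C6H5NH2) = 0.1014 x 0.03879 = 0.003933 mol; V(HNO3) at equivalence = 0.003933/0.3355 = 0.01172 L.
At equivalence the base is fully converted to C6H5NH3+; total volume = 0.05051 L, so [C6H5NH3+] = 0.003933/0.05051 = 0.07787 M.
Ka(C6H5NH3+) = Kw/Kb = 1.0e-14 / 4.3 x 10^-10 = 2.33e-5.
[H^+] = sqrt(Ka x [C6H5NH3+]) = sqrt(2.33e-5 x 0.07787) = 0.00135 M.
pH = -log(0.00135) = 2.87.

2.87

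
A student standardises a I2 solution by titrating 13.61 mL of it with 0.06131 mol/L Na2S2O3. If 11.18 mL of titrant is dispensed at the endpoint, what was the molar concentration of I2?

0.0252 M

n(Na2S2O3) = 0.06131 x 0.01118 = 0.0006854 mol.
From the balanced equation, 2 mol Na2S2O3 reacts with 1 mol I2, so n(I2) = 0.0006854 x 1/2 = 0.0003427 mol.
[I2] = 0.0003427 / 0.01361 L = 0.0252 M.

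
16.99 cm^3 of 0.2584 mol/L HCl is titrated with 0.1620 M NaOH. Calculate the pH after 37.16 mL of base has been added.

12.48

n(acid) = 0.2584 x 0.01699 = 0.004390 mol; n(NaOH) added = 0.1620 x 0.03716 = 0.006020 mol.
Base is in excess by 0.006020 - 0.004390 = 0.001630 mol in a total volume of 0.05415 L.
[OH^-] = 0.001630/0.05415 = 0.03010 M, so pOH = 1.52 and pH = 14.00 - 1.52 = 12.48.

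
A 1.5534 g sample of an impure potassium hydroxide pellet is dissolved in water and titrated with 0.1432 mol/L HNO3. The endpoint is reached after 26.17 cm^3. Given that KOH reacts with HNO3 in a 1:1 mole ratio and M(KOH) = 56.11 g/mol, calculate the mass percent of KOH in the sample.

13.5%

n(HNO3) = 0.1432 x 0.02617 = 0.003748 mol.
n(KOH) = 0.003748 / 1 = 0.003748 mol.
mass of KOH = 0.003748 x 56.11 = 0.2103 g.
% purity = 0.2103 / 1.5534 x 100 = 13.5%.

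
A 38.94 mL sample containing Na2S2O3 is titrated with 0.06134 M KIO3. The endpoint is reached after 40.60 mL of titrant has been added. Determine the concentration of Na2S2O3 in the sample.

0.384 M

n(KIO3) = 0.06134 x 0.04060 = 0.002490 mol.
From the balanced equation, 1 mol KIO3 reacts with 6 mol Na2S2O3, so n(Na2S2O3) = 0.002490 x 6/1 = 0.01494 mol.
[Na2S2O3] = 0.01494 / 0.03894 L = 0.384 M.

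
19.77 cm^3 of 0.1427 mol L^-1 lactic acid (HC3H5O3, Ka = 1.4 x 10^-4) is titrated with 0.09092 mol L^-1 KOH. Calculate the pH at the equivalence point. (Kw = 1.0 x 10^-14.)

n(HC3H5O3) = 0.1427 x 0.01977 = 0.002821 mol; V(KOH) at equivalence = 0.002821/0.09092 = 0.03103 L.
At equivalence all the acid is converted to C3H5O3-; total volume = 0.01977 + 0.03103 = 0.05080 L, so [C3H5O3-] = 0.002821/0.05080 = 0.05554 M.
Kb = Kw/Ka = 1.0e-14 / 1.4 x 10^-4 = 7.14e-11.
[OH^-] = sqrt(Kb x [C3H5O3-]) = sqrt(7.14e-11 x 0.05554) = 1.99e-6 M.
pOH = 5.70, so pH = 14.00 - 5.70 = 8.30.

8.30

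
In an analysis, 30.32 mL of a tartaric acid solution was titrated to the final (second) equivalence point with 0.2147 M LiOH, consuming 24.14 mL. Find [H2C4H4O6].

0.0855 M

n(LiOH) = 0.2147 x 0.02414 = 0.005183 mol.
At the final (second) equivalence point, 2 mol OH^- react per mol H2C4H4O6, so n(H2C4H4O6) = 0.005183 / 2 = 0.002591 mol.
[H2C4H4O6] = 0.002591 / 0.03032 L = 0.0855 M.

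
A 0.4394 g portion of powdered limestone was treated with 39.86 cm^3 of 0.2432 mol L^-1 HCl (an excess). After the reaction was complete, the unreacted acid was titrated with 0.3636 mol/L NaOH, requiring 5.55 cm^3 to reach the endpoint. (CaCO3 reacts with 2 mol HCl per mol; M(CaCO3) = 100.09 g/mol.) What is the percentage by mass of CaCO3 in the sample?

87.4%

Total n(HCl) added = 0.2432 x 0.03986 = 0.009694 mol.
n(NaOH) used = 0.3636 x 0.005550 = 0.002018 mol, which equals the excess n(HCl).
So n(HCl) consumed by the sample = 0.009694 - 0.002018 = 0.007676 mol.
n(CaCO3) = 0.007676 / 2 = 0.003838 mol.
mass CaCO3 = 0.003838 x 100.09 = 0.3841 g, so %CaCO3 = 0.3841/0.4394 x 100 = 87.4%.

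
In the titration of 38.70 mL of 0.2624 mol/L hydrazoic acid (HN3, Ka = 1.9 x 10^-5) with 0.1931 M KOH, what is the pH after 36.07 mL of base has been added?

Initial n(HN3) = 0.2624 x 0.03870 = 0.01015 mol.
n(KOH) added = 0.1931 x 0.03607 = 0.006965 mol, converting that many moles of HN3 to N3-.
Remaining n(HN3) = 0.003190 mol; n(N3-) = 0.006965 mol.
By Henderson-Hasselbalch, pH = pKa + log([A^-]/[HA]) = 4.72 + log(0.006965/0.003190) = 4.72 + (+0.34) = 5.06.

5.06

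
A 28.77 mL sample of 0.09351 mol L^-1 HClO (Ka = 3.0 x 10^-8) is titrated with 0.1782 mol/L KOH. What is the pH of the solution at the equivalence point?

10.16

n(HClO) = 0.09351 x 0.02877 = 0.002690 mol; V(KOH) at equivalence = 0.002690/0.1782 = 0.01510 L.
At equivalence all the acid is converted to ClO-; total volume = 0.02877 + 0.01510 = 0.04387 L, so [ClO-] = 0.002690/0.04387 = 0.06133 M.
Kb = Kw/Ka = 1.0e-14 / 3.0 x 10^-8 = 3.33e-7.
[OH^-] = sqrt(Kb x [ClO-]) = sqrt(3.33e-7 x 0.06133) = 0.000143 M.
pOH = 3.84, so pH = 14.00 - 3.84 = 10.16.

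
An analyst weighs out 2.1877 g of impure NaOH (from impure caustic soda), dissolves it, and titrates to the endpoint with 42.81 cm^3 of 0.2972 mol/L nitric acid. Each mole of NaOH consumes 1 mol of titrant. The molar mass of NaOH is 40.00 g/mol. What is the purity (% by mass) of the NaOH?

23.3%

n(HNO3) = 0.2972 x 0.04281 = 0.01272 mol.
n(NaOH) = 0.01272 / 1 = 0.01272 mol.
mass of NaOH = 0.01272 x 40.00 = 0.5089 g.
% purity = 0.5089 / 2.1877 x 100 = 23.3%.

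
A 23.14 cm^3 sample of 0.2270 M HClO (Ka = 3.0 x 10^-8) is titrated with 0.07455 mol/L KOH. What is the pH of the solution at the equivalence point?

n(HClO) = 0.2270 x 0.02314 = 0.005253 mol; V(KOH) at equivalence = 0.005253/0.07455 = 0.07046 L.
At equivalence all the acid is converted to ClO-; total volume = 0.02314 + 0.07046 = 0.09360 L, so [ClO-] = 0.005253/0.09360 = 0.05612 M.
Kb = Kw/Ka = 1.0e-14 / 3.0 x 10^-8 = 3.33e-7.
[OH^-] = sqrt(Kb x [ClO-]) = sqrt(3.33e-7 x 0.05612) = 0.000137 M.
pOH = 3.86, so pH = 14.00 - 3.86 = 10.14.

10.14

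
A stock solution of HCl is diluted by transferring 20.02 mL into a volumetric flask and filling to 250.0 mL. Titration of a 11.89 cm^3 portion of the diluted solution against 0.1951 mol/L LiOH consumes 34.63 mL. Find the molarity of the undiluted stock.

7.10 M

n(LiOH) = 0.1951 x 0.03463 = 0.006756 mol.
n(HCl) in the aliquot = 0.006756 mol.
[diluted HCl] = 0.006756 / 0.01189 = 0.5682 M.
Dilution factor = 250.0/20.02 = 12.49, so [stock] = 0.5682 x 12.49 = 7.10 M.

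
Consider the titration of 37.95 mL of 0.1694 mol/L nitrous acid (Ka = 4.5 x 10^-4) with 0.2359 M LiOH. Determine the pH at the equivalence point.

n(HNO2) = 0.1694 x 0.03795 = 0.006429 mol; V(LiOH) at equivalence = 0.006429/0.2359 = 0.02725 L.
At equivalence all the acid is converted to NO2-; total volume = 0.03795 + 0.02725 = 0.06520 L, so [NO2-] = 0.006429/0.06520 = 0.09860 M.
Kb = Kw/Ka = 1.0e-14 / 4.5 x 10^-4 = 2.22e-11.
[OH^-] = sqrt(Kb x [NO2-]) = sqrt(2.22e-11 x 0.09860) = 1.48e-6 M.
pOH = 5.83, so pH = 14.00 - 5.83 = 8.17.

8.17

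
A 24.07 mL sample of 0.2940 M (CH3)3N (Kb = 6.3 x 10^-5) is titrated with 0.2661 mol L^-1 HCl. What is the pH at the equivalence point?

5.33

n((CH3)3N) = 0.2940 x 0.02407 = 0.007077 mol; V(HCl) at equivalence = 0.007077/0.2661 = 0.02659 L.
At equivalence the base is fully converted to (CH3)3NH+; total volume = 0.05066 L, so [(CH3)3NH+] = 0.007077/0.05066 = 0.1397 M.
Ka((CH3)3NH+) = Kw/Kb = 1.0e-14 / 6.3 x 10^-5 = 1.59e-10.
[H^+] = sqrt(Ka x [(CH3)3NH+]) = sqrt(1.59e-10 x 0.1397) = 4.71e-6 M.
pH = -log(4.71e-6) = 5.33.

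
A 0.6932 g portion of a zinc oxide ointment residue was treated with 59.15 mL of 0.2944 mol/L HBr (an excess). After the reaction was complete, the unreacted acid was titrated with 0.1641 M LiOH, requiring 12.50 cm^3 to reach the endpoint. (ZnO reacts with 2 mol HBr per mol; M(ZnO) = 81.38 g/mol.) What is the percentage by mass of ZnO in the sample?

90.2%

Total n(HBr) added = 0.2944 x 0.05915 = 0.01741 mol.
n(LiOH) used = 0.1641 x 0.01250 = 0.002051 mol, which equals the excess n(HBr).
So n(HBr) consumed by the sample = 0.01741 - 0.002051 = 0.01536 mol.
n(ZnO) = 0.01536 / 2 = 0.007681 mol.
mass ZnO = 0.007681 x 81.38 = 0.6251 g, so %ZnO = 0.6251/0.6932 x 100 = 90.2%.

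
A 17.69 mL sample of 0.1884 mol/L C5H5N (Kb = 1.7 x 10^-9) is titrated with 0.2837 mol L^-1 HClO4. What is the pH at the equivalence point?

n(C5H5N) = 0.1884 x 0.01769 = 0.003333 mol; V(HClO4) at equivalence = 0.003333/0.2837 = 0.01175 L.
At equivalence the base is fully converted to C5H5NH+; total volume = 0.02944 L, so [C5H5NH+] = 0.003333/0.02944 = 0.1132 M.
Ka(C5H5NH+) = Kw/Kb = 1.0e-14 / 1.7 x 10^-9 = 5.88e-6.
[H^+] = sqrt(Ka x [C5H5NH+]) = sqrt(5.88e-6 x 0.1132) = 0.000816 M.
pH = -log(0.000816) = 3.09.

3.09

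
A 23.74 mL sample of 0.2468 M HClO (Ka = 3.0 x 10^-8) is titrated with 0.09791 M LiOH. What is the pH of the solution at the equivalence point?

10.18

n(HClO) = 0.2468 x 0.02374 = 0.005859 mol; V(LiOH) at equivalence = 0.005859/0.09791 = 0.05984 L.
At equivalence all the acid is converted to ClO-; total volume = 0.02374 + 0.05984 = 0.08358 L, so [ClO-] = 0.005859/0.08358 = 0.07010 M.
Kb = Kw/Ka = 1.0e-14 / 3.0 x 10^-8 = 3.33e-7.
[OH^-] = sqrt(Kb x [ClO-]) = sqrt(3.33e-7 x 0.07010) = 0.000153 M.
pOH = 3.82, so pH = 14.00 - 3.82 = 10.18.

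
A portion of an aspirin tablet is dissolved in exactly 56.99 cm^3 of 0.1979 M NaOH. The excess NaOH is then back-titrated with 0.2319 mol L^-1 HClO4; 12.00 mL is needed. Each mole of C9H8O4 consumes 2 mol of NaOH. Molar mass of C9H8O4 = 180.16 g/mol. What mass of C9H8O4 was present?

Total n(NaOH) added = 0.1979 x 0.05699 = 0.01128 mol.
n(HClO4) used = 0.2319 x 0.01200 = 0.002783 mol, which equals the excess n(NaOH).
So n(NaOH) consumed by the sample = 0.01128 - 0.002783 = 0.008496 mol.
n(C9H8O4) = 0.008496 / 2 = 0.004248 mol.
mass = 0.004248 mol x 180.16 g/mol = 0.765 g.

0.765 g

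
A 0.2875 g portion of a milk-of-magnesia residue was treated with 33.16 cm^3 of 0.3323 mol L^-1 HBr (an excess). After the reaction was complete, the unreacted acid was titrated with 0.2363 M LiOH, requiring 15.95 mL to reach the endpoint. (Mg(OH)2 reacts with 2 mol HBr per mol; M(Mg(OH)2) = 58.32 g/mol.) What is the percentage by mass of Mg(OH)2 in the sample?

73.5%

Total n(HBr) added = 0.3323 x 0.03316 = 0.01102 mol.
n(LiOH) used = 0.2363 x 0.01595 = 0.003769 mol, which equals the excess n(HBr).
So n(HBr) consumed by the sample = 0.01102 - 0.003769 = 0.007250 mol.
n(Mg(OH)2) = 0.007250 / 2 = 0.003625 mol.
mass Mg(OH)2 = 0.003625 x 58.32 = 0.2114 g, so %Mg(OH)2 = 0.2114/0.2875 x 100 = 73.5%.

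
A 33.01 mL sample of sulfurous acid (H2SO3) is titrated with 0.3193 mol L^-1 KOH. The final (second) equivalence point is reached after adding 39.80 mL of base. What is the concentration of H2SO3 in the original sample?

n(KOH) = 0.3193 x 0.03980 = 0.01271 mol.
At the final (second) equivalence point, 2 mol OH^- react per mol H2SO3, so n(H2SO3) = 0.01271 / 2 = 0.006354 mol.
[H2SO3] = 0.006354 / 0.03301 L = 0.192 M.

0.192 M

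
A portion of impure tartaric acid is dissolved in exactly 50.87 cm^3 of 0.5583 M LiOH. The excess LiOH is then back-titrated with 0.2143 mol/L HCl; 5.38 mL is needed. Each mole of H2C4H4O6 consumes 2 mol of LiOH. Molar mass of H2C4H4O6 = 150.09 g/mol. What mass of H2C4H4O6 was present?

2.04 g

Total n(LiOH) added = 0.5583 x 0.05087 = 0.02840 mol.
n(HCl) used = 0.2143 x 0.005380 = 0.001153 mol, which equals the excess n(LiOH).
So n(LiOH) consumed by the sample = 0.02840 - 0.001153 = 0.02725 mol.
n(H2C4H4O6) = 0.02725 / 2 = 0.01362 mol.
mass = 0.01362 mol x 150.09 g/mol = 2.04 g.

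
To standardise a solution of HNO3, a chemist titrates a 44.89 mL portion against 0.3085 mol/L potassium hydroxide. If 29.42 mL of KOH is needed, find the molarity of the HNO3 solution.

n(KOH) delivered = 0.3085 x 0.02942 = 0.009076 mol.
For a 1:1 reaction, n(HNO3) = 0.009076 mol.
[HNO3] = 0.009076 mol / 0.04489 L = 0.202 M.

0.202 M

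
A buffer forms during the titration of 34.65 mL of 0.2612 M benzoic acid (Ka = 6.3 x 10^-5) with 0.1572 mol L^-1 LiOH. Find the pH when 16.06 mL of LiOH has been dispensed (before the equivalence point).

Initial n(C6H5COOH) = 0.2612 x 0.03465 = 0.009051 mol.
n(LiOH) added = 0.1572 x 0.01606 = 0.002525 mol, converting that many moles of C6H5COOH to C6H5COO-.
Remaining n(C6H5COOH) = 0.006526 mol; n(C6H5COO-) = 0.002525 mol.
By Henderson-Hasselbalch, pH = pKa + log([A^-]/[HA]) = 4.20 + log(0.002525/0.006526) = 4.20 + (-0.41) = 3.79.

3.79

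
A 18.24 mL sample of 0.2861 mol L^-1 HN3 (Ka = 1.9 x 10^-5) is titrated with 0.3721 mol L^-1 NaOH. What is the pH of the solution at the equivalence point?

n(HN3) = 0.2861 x 0.01824 = 0.005218 mol; V(NaOH) at equivalence = 0.005218/0.3721 = 0.01402 L.
At equivalence all the acid is converted to N3-; total volume = 0.01824 + 0.01402 = 0.03226 L, so [N3-] = 0.005218/0.03226 = 0.1617 M.
Kb = Kw/Ka = 1.0e-14 / 1.9 x 10^-5 = 5.26e-10.
[OH^-] = sqrt(Kb x [N3-]) = sqrt(5.26e-10 x 0.1617) = 9.23e-6 M.
pOH = 5.03, so pH = 14.00 - 5.03 = 8.97.

8.97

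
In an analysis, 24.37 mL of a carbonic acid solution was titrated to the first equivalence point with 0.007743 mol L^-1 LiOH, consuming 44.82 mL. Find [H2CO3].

0.0142 M

n(LiOH) = 0.007743 x 0.04482 = 0.0003470 mol.
At the first equivalence point, 1 mol OH^- react per mol H2CO3, so n(H2CO3) = 0.0003470 / 1 = 0.0003470 mol.
[H2CO3] = 0.0003470 / 0.02437 L = 0.0142 M.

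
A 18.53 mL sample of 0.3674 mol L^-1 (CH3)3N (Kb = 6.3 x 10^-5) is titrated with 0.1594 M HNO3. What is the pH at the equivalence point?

n((CH3)3N) = 0.3674 x 0.01853 = 0.006808 mol; V(HNO3) at equivalence = 0.006808/0.1594 = 0.04271 L.
At equivalence the base is fully converted to (CH3)3NH+; total volume = 0.06124 L, so [(CH3)3NH+] = 0.006808/0.06124 = 0.1112 M.
Ka((CH3)3NH+) = Kw/Kb = 1.0e-14 / 6.3 x 10^-5 = 1.59e-10.
[H^+] = sqrt(Ka x [(CH3)3NH+]) = sqrt(1.59e-10 x 0.1112) = 4.20e-6 M.
pH = -log(4.20e-6) = 5.38.

5.38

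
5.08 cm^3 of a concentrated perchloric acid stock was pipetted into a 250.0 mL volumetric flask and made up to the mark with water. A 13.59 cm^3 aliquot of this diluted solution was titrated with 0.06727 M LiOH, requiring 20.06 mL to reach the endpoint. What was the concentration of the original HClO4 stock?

4.89 M

n(LiOH) = 0.06727 x 0.02006 = 0.001349 mol.
n(HClO4) in the aliquot = 0.001349 mol.
[diluted HClO4] = 0.001349 / 0.01359 = 0.09930 M.
Dilution factor = 250.0/5.080 = 49.21, so [stock] = 0.09930 x 49.21 = 4.89 M.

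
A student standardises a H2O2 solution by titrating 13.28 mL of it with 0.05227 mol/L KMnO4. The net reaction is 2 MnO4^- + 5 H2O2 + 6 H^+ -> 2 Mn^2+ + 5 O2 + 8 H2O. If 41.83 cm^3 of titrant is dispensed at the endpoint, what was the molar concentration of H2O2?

0.412 M

n(KMnO4) = 0.05227 x 0.04183 = 0.002186 mol.
From the balanced equation, 2 mol KMnO4 reacts with 5 mol H2O2, so n(H2O2) = 0.002186 x 5/2 = 0.005466 mol.
[H2O2] = 0.005466 / 0.01328 L = 0.412 M.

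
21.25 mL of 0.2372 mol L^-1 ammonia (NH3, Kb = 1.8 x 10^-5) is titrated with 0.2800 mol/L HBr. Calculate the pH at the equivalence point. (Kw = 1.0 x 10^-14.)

5.07

n(NH3) = 0.2372 x 0.02125 = 0.005040 mol; V(HBr) at equivalence = 0.005040/0.2800 = 0.01800 L.
At equivalence the base is fully converted to NH4+; total volume = 0.03925 L, so [NH4+] = 0.005040/0.03925 = 0.1284 M.
Ka(NH4+) = Kw/Kb = 1.0e-14 / 1.8 x 10^-5 = 5.56e-10.
[H^+] = sqrt(Ka x [NH4+]) = sqrt(5.56e-10 x 0.1284) = 8.45e-6 M.
pH = -log(8.45e-6) = 5.07.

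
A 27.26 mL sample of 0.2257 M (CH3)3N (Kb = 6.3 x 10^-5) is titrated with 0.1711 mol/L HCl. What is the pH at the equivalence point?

n((CH3)3N) = 0.2257 x 0.02726 = 0.006153 mol; V(HCl) at equivalence = 0.006153/0.1711 = 0.03596 L.
At equivalence the base is fully converted to (CH3)3NH+; total volume = 0.06322 L, so [(CH3)3NH+] = 0.006153/0.06322 = 0.09732 M.
Ka((CH3)3NH+) = Kw/Kb = 1.0e-14 / 6.3 x 10^-5 = 1.59e-10.
[H^+] = sqrt(Ka x [(CH3)3NH+]) = sqrt(1.59e-10 x 0.09732) = 3.93e-6 M.
pH = -log(3.93e-6) = 5.41.

5.41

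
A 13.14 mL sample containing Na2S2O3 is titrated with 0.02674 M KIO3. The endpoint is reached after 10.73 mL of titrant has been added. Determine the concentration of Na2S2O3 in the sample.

n(KIO3) = 0.02674 x 0.01073 = 0.0002869 mol.
From the balanced equation, 1 mol KIO3 reacts with 6 mol Na2S2O3, so n(Na2S2O3) = 0.0002869 x 6/1 = 0.001722 mol.
[Na2S2O3] = 0.001722 / 0.01314 L = 0.131 M.

0.131 M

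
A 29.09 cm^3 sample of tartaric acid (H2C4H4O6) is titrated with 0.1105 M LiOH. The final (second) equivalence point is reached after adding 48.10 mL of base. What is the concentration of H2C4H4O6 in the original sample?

0.0914 M

n(LiOH) = 0.1105 x 0.04810 = 0.005315 mol.
At the final (second) equivalence point, 2 mol OH^- react per mol H2C4H4O6, so n(H2C4H4O6) = 0.005315 / 2 = 0.002658 mol.
[H2C4H4O6] = 0.002658 / 0.02909 L = 0.0914 M.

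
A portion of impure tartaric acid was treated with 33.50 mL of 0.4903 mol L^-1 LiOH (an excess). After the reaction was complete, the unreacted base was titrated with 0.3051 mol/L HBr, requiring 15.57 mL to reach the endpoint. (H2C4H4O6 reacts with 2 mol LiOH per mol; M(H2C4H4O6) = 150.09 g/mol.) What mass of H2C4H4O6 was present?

Total n(LiOH) added = 0.4903 x 0.03350 = 0.01643 mol.
n(HBr) used = 0.3051 x 0.01557 = 0.004750 mol, which equals the excess n(LiOH).
So n(LiOH) consumed by the sample = 0.01643 - 0.004750 = 0.01167 mol.
n(H2C4H4O6) = 0.01167 / 2 = 0.005837 mol.
mass = 0.005837 mol x 150.09 g/mol = 0.876 g.

0.876 g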